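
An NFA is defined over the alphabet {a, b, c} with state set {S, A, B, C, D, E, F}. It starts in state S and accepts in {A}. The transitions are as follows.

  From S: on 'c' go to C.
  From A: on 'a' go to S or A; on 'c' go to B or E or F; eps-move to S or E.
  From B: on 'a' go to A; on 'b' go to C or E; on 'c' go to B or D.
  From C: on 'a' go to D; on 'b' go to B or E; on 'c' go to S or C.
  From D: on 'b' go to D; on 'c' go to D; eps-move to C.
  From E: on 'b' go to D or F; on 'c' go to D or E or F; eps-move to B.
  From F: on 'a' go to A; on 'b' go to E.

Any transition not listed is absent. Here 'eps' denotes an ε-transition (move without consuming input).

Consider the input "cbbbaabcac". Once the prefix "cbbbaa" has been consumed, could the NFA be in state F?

Start in {S}.
Read 'c': {S} → {C}.
Read 'b': {C} → {B, E}.
Read 'b': {B, E} → {B, C, D, E, F}.
Read 'b': {B, C, D, E, F} → {B, C, D, E, F}.
Read 'a': {B, C, D, E, F} → {S, A, B, C, D, E}.
Read 'a': {S, A, B, C, D, E} → {S, A, B, C, D, E}.
State F is not in {S, A, B, C, D, E}.

No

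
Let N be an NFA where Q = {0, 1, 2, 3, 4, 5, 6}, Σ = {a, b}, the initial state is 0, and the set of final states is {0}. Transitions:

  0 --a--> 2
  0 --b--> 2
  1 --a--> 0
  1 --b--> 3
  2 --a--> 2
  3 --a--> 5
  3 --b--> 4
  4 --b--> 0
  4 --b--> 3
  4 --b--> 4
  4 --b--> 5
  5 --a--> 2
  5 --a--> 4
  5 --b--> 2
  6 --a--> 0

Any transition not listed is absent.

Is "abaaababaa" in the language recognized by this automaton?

No

Start in {0}.
Read 'a': 0→{2}; now {2}.
Read 'b': 2→∅; now ∅.
The set is empty and remains empty for the remaining 8 symbols.
The final set ∅ contains no accepting state.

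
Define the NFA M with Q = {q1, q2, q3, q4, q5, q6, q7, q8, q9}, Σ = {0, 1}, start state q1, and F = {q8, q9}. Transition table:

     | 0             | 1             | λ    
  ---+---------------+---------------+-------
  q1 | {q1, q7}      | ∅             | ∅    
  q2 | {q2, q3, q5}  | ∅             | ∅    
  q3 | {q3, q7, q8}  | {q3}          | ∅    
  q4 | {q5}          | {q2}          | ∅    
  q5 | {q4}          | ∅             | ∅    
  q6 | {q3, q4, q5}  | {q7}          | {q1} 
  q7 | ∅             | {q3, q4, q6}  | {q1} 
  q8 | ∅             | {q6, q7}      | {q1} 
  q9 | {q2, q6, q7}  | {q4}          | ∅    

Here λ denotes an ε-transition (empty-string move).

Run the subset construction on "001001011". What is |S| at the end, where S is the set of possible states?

Start in {q1}.
Read '0': q1→{q1, q7}; now {q1, q7}.
Read '0': q1→{q1, q7}, q7→∅; now {q1, q7}.
Read '1': q1→∅, q7→{q3, q4, q6}; union {q3, q4, q6}; ε-closure = {q1, q3, q4, q6}.
Read '0': q1→{q1, q7}, q3→{q3, q7, q8}, q4→{q5}, q6→{q3, q4, q5}; now {q1, q3, q4, q5, q7, q8}.
Read '0': q1→{q1, q7}, q3→{q3, q7, q8}, q4→{q5}, q5→{q4}, q7→∅, q8→∅; now {q1, q3, q4, q5, q7, q8}.
Read '1': q1→∅, q3→{q3}, q4→{q2}, q5→∅, q7→{q3, q4, q6}, q8→{q6, q7}; union {q2, q3, q4, q6, q7}; ε-closure = {q1, q2, q3, q4, q6, q7}.
Read '0': q1→{q1, q7}, q2→{q2, q3, q5}, q3→{q3, q7, q8}, q4→{q5}, q6→{q3, q4, q5}, q7→∅; now {q1, q2, q3, q4, q5, q7, q8}.
Read '1': q1→∅, q2→∅, q3→{q3}, q4→{q2}, q5→∅, q7→{q3, q4, q6}, q8→{q6, q7}; union {q2, q3, q4, q6, q7}; ε-closure = {q1, q2, q3, q4, q6, q7}.
Read '1': q1→∅, q2→∅, q3→{q3}, q4→{q2}, q6→{q7}, q7→{q3, q4, q6}; union {q2, q3, q4, q6, q7}; ε-closure = {q1, q2, q3, q4, q6, q7}.
That set has 6 states.

6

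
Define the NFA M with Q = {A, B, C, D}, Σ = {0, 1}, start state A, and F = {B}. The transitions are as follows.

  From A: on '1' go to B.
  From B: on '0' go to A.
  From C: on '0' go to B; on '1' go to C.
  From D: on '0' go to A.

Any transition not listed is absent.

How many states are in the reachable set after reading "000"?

0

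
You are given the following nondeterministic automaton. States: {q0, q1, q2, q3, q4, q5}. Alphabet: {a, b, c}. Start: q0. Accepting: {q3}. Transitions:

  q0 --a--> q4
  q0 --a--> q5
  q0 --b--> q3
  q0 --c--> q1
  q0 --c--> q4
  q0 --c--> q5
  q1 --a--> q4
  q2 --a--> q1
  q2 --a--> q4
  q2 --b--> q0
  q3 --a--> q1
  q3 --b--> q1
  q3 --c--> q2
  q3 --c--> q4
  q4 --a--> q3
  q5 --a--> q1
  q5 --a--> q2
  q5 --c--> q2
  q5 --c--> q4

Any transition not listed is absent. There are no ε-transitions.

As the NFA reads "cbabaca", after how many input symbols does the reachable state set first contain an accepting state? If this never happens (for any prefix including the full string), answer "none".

Start in {q0}.
Read 'c': q0→{q1, q4, q5}; now {q1, q4, q5}.
Read 'b': q1→∅, q4→∅, q5→∅; now ∅.
The set is empty and remains empty for the remaining 5 symbols.
No reachable set along the way intersects F.

none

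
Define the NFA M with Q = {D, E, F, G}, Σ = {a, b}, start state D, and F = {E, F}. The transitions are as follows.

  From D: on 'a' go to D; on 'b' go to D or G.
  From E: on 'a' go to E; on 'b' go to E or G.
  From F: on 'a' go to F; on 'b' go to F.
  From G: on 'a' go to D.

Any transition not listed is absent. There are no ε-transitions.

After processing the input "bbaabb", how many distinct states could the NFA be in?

2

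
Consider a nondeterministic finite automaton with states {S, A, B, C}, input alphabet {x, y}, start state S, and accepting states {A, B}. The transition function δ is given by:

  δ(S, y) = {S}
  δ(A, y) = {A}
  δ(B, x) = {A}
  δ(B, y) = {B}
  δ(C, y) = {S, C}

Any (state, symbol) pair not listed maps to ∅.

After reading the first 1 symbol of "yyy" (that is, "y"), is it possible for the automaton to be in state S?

Start in {S}.
Read 'y': S→{S}; now {S}.
State S is in {S}.

Yes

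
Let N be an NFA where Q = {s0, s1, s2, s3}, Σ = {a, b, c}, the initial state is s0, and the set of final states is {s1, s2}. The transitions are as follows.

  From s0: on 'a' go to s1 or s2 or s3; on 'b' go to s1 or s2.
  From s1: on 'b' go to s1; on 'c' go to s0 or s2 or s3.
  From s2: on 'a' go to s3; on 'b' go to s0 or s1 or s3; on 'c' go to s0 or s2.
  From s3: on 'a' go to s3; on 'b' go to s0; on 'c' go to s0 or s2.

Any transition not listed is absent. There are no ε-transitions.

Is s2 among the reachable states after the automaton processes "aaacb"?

Yes

Start in {s0}.
Read 'a': s0→{s1, s2, s3}; now {s1, s2, s3}.
Read 'a': s1→∅, s2→{s3}, s3→{s3}; now {s3}.
Read 'a': s3→{s3}; now {s3}.
Read 'c': s3→{s0, s2}; now {s0, s2}.
Read 'b': s0→{s1, s2}, s2→{s0, s1, s3}; now {s0, s1, s2, s3}.
State s2 is in {s0, s1, s2, s3}.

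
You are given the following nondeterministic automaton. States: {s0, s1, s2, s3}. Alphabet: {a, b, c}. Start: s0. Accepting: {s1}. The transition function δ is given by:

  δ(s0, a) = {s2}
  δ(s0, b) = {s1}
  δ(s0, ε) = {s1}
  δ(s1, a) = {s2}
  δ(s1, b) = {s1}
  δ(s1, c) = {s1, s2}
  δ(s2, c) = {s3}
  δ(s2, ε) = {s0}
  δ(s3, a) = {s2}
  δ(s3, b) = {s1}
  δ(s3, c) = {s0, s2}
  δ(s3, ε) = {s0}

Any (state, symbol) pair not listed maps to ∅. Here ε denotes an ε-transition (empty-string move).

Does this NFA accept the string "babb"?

Yes

Start: ε-closure({s0}) = {s0, s1}.
Read 'b': {s0, s1} → {s1}.
Read 'a': {s1} → {s0, s1, s2}.
Read 'b': {s0, s1, s2} → {s1}.
Read 'b': {s1} → {s1}.
The final set {s1} contains the accepting state s1.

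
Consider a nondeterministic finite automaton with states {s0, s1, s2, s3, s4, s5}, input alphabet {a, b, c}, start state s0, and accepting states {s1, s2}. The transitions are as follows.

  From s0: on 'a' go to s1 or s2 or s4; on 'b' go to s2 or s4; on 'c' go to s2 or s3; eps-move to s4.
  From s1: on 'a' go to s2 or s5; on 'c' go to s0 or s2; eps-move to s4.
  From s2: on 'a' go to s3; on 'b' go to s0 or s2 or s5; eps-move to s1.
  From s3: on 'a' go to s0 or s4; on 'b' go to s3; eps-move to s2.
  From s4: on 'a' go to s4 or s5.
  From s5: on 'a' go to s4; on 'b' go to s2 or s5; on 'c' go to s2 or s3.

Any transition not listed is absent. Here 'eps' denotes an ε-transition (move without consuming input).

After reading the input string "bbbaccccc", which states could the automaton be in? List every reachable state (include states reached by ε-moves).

{s0, s1, s2, s3, s4}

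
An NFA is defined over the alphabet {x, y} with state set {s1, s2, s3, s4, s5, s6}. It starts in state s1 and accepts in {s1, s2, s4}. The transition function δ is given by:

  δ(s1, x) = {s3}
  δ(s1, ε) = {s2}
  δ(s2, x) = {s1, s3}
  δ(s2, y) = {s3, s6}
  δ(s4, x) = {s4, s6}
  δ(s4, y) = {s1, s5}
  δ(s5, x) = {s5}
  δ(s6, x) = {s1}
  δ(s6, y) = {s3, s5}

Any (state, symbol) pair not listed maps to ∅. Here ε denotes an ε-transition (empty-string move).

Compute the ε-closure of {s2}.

Begin with {s2}.
No ε-moves leave this set, so the closure equals the set itself.

{s2}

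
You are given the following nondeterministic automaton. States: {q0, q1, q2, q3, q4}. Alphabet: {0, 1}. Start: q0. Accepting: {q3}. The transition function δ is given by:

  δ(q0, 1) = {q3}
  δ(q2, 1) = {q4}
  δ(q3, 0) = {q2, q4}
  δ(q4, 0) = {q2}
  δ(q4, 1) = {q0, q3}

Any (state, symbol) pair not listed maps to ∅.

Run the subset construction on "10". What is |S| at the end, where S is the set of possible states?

Start in {q0}.
Read '1': q0→{q3}; now {q3}.
Read '0': q3→{q2, q4}; now {q2, q4}.
That set has 2 states.

2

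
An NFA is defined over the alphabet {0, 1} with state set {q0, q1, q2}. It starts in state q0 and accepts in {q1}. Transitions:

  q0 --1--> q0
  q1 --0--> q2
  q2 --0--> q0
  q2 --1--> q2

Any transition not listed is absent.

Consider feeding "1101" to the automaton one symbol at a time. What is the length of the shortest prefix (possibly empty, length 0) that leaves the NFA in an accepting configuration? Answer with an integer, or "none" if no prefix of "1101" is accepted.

none

Start in {q0}.
Read '1': q0→{q0}; now {q0}.
Read '1': q0→{q0}; now {q0}.
Read '0': q0→∅; now ∅.
The set is empty and remains empty for the remaining 1 symbol.
No reachable set along the way intersects F.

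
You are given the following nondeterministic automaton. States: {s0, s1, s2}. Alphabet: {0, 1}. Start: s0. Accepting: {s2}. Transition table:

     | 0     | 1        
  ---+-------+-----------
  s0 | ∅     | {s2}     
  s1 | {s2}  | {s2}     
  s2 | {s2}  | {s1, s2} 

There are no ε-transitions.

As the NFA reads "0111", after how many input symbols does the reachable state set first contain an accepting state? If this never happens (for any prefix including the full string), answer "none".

none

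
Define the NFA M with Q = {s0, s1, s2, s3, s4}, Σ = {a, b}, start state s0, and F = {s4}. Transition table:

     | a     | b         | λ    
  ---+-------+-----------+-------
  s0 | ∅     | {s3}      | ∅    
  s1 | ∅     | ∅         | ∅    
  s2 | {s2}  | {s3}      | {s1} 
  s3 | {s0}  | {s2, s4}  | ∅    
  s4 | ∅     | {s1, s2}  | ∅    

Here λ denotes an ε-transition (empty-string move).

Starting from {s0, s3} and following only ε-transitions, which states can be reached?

Begin with {s0, s3}.
No ε-moves leave this set, so the closure equals the set itself.

{s0, s3}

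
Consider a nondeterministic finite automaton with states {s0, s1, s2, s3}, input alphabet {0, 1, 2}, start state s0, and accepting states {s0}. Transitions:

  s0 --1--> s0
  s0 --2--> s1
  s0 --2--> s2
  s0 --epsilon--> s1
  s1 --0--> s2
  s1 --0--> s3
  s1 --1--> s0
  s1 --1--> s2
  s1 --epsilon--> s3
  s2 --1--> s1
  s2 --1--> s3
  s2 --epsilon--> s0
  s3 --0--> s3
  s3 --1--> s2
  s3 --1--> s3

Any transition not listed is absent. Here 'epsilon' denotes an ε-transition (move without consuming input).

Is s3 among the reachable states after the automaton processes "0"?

Start: ε-closure({s0}) = {s0, s1, s3}.
Read '0': s0→∅, s1→{s2, s3}, s3→{s3}; union {s2, s3}; ε-closure = {s0, s1, s2, s3}.
State s3 is in {s0, s1, s2, s3}.

Yes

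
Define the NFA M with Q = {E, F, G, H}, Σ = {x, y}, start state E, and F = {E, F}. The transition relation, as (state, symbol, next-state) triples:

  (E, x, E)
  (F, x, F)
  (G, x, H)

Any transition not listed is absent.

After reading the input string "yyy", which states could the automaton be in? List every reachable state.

∅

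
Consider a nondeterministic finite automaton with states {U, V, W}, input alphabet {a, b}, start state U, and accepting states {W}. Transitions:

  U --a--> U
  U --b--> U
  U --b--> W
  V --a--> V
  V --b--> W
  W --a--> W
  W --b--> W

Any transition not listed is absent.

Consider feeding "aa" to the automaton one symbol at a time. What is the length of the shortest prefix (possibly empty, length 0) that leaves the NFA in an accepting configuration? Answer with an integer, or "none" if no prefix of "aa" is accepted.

none

Start in {U}.
Read 'a': {U} → {U}.
Read 'a': {U} → {U}.
No reachable set along the way intersects F.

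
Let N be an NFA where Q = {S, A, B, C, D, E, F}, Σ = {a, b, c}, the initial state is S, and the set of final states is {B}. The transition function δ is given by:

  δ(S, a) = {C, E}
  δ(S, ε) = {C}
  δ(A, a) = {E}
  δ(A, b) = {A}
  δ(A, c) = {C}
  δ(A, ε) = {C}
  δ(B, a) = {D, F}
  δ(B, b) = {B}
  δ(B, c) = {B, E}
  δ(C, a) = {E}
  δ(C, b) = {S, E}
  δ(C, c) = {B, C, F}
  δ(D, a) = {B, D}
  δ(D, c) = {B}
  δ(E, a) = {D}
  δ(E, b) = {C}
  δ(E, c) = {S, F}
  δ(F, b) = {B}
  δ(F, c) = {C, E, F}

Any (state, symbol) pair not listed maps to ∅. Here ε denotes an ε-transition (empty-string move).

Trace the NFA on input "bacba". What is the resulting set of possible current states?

{C, D, E, F}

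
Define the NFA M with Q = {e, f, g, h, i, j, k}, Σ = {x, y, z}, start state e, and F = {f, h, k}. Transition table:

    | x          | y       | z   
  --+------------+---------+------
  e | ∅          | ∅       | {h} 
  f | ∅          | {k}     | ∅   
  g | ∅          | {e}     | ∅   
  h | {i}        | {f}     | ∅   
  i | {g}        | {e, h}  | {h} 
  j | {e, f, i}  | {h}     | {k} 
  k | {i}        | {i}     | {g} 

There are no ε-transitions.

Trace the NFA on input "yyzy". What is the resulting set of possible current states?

∅

Start in {e}.
Read 'y': e→∅; now ∅.
The set is empty and remains empty for the remaining 3 symbols.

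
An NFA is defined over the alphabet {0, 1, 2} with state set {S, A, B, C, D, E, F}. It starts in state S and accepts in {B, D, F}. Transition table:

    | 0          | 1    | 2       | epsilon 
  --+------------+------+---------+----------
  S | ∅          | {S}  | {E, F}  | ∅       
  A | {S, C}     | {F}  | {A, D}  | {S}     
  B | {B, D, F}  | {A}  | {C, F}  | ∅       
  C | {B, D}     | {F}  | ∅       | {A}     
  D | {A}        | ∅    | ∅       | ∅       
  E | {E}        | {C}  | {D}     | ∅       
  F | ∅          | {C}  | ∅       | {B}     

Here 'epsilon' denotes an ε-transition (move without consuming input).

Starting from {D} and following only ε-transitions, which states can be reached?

Begin with {D}.
No ε-moves leave this set, so the closure equals the set itself.

{D}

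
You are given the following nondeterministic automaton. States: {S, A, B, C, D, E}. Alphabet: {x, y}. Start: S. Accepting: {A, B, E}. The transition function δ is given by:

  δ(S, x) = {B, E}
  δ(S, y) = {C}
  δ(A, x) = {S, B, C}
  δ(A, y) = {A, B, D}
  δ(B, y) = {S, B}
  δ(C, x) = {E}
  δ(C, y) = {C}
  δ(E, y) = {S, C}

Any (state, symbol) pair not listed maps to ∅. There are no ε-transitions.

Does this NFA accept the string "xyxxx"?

No

Start in {S}.
Read 'x': {S} → {B, E}.
Read 'y': {B, E} → {S, B, C}.
Read 'x': {S, B, C} → {B, E}.
Read 'x': {B, E} → ∅.
The set is empty and remains empty for the remaining 1 symbol.
The final set ∅ contains no accepting state.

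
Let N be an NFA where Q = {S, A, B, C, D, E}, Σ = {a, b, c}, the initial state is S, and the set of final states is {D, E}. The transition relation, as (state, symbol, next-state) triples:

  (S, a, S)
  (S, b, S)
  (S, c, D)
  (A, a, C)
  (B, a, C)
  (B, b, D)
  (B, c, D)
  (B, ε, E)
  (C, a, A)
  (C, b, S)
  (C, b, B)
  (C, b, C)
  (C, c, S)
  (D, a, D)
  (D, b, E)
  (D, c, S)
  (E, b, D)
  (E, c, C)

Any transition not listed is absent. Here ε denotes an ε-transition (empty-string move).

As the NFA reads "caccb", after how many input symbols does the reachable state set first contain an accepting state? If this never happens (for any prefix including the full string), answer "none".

1

Start in {S}.
Read 'c': {S} → {D}.
None of the earlier sets intersect F, but {D} does.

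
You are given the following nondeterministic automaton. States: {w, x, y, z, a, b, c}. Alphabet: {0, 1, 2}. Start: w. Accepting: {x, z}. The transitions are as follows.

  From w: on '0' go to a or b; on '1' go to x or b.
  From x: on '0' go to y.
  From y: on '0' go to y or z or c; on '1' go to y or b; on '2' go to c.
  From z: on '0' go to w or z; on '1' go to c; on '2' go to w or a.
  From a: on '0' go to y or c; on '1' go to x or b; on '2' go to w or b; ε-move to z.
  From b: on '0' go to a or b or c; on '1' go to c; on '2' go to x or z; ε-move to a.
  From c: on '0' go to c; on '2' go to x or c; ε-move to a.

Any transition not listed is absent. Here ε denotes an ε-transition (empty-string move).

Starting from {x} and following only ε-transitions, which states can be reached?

{x}

Begin with {x}.
No ε-moves leave this set, so the closure equals the set itself.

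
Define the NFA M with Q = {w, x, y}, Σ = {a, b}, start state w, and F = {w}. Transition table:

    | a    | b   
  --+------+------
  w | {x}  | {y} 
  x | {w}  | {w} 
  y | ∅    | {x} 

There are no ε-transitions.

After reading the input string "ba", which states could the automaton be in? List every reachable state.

Start in {w}.
Read 'b': w→{y}; now {y}.
Read 'a': y→∅; now ∅.

∅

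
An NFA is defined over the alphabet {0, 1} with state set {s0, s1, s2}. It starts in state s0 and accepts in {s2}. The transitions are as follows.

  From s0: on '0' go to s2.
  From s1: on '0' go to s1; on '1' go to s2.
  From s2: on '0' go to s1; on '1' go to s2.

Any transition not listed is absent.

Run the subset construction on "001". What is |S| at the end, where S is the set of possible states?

1

Start in {s0}.
Read '0': s0→{s2}; now {s2}.
Read '0': s2→{s1}; now {s1}.
Read '1': s1→{s2}; now {s2}.
That set has 1 state.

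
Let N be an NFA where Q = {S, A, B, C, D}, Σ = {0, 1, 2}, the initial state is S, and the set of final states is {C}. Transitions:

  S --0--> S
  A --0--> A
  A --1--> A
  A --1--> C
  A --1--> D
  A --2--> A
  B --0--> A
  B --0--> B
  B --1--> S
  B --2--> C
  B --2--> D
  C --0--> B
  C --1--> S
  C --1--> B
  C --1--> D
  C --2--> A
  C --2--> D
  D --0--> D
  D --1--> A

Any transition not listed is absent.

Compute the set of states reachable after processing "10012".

Start in {S}.
Read '1': S→∅; now ∅.
The set is empty and remains empty for the remaining 4 symbols.

∅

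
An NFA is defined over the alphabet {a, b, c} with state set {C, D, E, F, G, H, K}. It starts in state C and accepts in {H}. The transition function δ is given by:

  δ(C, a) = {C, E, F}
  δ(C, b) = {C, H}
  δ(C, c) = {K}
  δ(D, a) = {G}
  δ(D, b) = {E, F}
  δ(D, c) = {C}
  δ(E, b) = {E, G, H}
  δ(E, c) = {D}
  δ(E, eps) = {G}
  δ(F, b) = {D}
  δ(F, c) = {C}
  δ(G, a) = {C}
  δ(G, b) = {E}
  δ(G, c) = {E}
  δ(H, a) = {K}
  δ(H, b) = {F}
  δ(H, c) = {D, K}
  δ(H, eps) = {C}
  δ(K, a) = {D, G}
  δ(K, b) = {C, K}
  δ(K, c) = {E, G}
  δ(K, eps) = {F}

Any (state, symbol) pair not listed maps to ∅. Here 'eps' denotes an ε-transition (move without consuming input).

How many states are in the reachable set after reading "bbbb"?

6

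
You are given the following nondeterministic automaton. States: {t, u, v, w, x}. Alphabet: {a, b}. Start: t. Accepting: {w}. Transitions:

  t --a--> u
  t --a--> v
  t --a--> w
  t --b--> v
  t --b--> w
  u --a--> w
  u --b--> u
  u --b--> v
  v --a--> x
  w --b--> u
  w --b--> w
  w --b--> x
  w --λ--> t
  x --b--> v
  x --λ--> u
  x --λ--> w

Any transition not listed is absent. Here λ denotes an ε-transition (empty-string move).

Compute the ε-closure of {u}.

Begin with {u}.
No ε-moves leave this set, so the closure equals the set itself.

{u}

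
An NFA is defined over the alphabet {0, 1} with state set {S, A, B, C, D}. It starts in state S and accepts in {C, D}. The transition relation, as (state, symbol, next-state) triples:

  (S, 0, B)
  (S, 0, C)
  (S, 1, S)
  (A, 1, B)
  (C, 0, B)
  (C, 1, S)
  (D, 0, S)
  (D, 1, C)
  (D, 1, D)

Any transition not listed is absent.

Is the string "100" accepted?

No

Start in {S}.
Read '1': S→{S}; now {S}.
Read '0': S→{B, C}; now {B, C}.
Read '0': B→∅, C→{B}; now {B}.
The final set {B} contains no accepting state.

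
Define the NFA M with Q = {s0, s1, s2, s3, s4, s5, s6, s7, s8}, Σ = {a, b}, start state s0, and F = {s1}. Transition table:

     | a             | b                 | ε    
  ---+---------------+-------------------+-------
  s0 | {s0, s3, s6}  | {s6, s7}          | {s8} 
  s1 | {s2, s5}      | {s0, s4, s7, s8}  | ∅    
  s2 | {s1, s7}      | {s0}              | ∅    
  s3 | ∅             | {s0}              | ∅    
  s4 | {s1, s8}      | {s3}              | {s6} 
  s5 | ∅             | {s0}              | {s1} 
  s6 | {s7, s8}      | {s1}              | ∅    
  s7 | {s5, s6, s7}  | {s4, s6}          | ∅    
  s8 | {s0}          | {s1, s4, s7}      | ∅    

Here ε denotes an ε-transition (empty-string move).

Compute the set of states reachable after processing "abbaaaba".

Start: ε-closure({s0}) = {s0, s8}.
Read 'a': s0→{s0, s3, s6}, s8→{s0}; union {s0, s3, s6}; ε-closure = {s0, s3, s6, s8}.
Read 'b': s0→{s6, s7}, s3→{s0}, s6→{s1}, s8→{s1, s4, s7}; union {s0, s1, s4, s6, s7}; ε-closure = {s0, s1, s4, s6, s7, s8}.
Read 'b': s0→{s6, s7}, s1→{s0, s4, s7, s8}, s4→{s3}, s6→{s1}, s7→{s4, s6}, s8→{s1, s4, s7}; now {s0, s1, s3, s4, s6, s7, s8}.
Read 'a': s0→{s0, s3, s6}, s1→{s2, s5}, s3→∅, s4→{s1, s8}, s6→{s7, s8}, s7→{s5, s6, s7}, s8→{s0}; now {s0, s1, s2, s3, s5, s6, s7, s8}.
Read 'a': s0→{s0, s3, s6}, s1→{s2, s5}, s2→{s1, s7}, s3→∅, s5→∅, s6→{s7, s8}, s7→{s5, s6, s7}, s8→{s0}; now {s0, s1, s2, s3, s5, s6, s7, s8}.
Read 'a': s0→{s0, s3, s6}, s1→{s2, s5}, s2→{s1, s7}, s3→∅, s5→∅, s6→{s7, s8}, s7→{s5, s6, s7}, s8→{s0}; now {s0, s1, s2, s3, s5, s6, s7, s8}.
Read 'b': s0→{s6, s7}, s1→{s0, s4, s7, s8}, s2→{s0}, s3→{s0}, s5→{s0}, s6→{s1}, s7→{s4, s6}, s8→{s1, s4, s7}; now {s0, s1, s4, s6, s7, s8}.
Read 'a': s0→{s0, s3, s6}, s1→{s2, s5}, s4→{s1, s8}, s6→{s7, s8}, s7→{s5, s6, s7}, s8→{s0}; now {s0, s1, s2, s3, s5, s6, s7, s8}.

{s0, s1, s2, s3, s5, s6, s7, s8}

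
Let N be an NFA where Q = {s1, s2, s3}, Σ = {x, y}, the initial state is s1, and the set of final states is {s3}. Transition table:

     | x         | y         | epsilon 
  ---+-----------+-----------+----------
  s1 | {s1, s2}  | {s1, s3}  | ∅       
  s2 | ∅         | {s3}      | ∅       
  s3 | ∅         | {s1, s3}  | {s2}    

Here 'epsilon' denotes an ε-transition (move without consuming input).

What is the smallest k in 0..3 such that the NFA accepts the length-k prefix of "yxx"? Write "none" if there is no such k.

1

Start in {s1}.
Read 'y': s1→{s1, s3}; union {s1, s3}; ε-closure = {s1, s2, s3}.
None of the earlier sets intersect F, but {s1, s2, s3} does.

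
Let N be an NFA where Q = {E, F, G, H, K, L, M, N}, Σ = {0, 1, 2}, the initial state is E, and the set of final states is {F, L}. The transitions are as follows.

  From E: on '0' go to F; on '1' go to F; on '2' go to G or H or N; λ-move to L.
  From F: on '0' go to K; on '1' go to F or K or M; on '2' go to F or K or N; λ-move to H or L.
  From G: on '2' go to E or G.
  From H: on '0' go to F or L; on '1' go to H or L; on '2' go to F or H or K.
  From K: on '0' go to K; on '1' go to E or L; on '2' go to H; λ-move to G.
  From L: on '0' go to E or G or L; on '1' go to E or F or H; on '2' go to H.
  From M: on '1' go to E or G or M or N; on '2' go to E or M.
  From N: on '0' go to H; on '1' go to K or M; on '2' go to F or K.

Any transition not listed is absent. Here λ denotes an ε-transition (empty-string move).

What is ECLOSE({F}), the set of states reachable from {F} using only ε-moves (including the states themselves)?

{F, H, L}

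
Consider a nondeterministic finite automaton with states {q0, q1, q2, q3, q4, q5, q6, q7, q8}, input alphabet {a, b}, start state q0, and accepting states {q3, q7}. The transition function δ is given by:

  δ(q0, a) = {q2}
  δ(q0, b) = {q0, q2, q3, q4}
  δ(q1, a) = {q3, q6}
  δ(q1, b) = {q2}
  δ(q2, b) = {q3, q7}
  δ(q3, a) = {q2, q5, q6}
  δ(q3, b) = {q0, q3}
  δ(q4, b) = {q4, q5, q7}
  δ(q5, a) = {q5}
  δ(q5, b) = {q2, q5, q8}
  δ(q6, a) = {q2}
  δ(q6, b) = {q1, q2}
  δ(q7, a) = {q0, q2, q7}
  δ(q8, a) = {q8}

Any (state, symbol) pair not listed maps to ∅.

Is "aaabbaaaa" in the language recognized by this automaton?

No

Start in {q0}.
Read 'a': q0→{q2}; now {q2}.
Read 'a': q2→∅; now ∅.
The set is empty and remains empty for the remaining 7 symbols.
The final set ∅ contains no accepting state.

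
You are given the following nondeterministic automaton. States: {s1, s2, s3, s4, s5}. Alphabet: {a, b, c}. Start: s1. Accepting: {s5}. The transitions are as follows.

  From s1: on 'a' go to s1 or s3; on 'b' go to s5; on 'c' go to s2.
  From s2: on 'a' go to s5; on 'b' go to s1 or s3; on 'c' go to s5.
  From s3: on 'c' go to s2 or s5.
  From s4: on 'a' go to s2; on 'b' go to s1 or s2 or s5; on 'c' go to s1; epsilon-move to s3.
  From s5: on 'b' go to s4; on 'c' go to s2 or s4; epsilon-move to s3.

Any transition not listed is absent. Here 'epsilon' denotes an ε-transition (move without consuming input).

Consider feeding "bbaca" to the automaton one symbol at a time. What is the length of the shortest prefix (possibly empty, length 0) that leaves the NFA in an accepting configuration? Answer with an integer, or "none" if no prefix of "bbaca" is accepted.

1

Start in {s1}.
Read 'b': s1→{s5}; union {s5}; ε-closure = {s3, s5}.
None of the earlier sets intersect F, but {s3, s5} does.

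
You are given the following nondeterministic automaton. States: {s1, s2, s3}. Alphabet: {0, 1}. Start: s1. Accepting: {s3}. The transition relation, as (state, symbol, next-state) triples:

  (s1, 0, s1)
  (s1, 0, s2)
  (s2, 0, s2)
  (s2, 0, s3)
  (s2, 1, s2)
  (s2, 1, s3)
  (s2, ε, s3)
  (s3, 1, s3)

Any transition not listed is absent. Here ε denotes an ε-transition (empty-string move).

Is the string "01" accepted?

Yes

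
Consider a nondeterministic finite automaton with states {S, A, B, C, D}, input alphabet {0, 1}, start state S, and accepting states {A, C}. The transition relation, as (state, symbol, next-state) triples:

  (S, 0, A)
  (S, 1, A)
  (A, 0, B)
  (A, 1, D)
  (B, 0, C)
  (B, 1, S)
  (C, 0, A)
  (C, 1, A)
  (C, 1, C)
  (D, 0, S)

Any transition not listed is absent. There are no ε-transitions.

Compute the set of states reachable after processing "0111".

∅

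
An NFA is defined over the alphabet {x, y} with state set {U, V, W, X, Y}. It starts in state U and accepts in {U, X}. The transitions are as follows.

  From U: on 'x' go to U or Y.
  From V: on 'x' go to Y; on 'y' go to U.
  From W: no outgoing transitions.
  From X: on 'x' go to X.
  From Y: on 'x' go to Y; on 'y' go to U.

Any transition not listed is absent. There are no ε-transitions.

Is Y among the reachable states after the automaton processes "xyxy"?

Start in {U}.
Read 'x': U→{U, Y}; now {U, Y}.
Read 'y': U→∅, Y→{U}; now {U}.
Read 'x': U→{U, Y}; now {U, Y}.
Read 'y': U→∅, Y→{U}; now {U}.
State Y is not in {U}.

No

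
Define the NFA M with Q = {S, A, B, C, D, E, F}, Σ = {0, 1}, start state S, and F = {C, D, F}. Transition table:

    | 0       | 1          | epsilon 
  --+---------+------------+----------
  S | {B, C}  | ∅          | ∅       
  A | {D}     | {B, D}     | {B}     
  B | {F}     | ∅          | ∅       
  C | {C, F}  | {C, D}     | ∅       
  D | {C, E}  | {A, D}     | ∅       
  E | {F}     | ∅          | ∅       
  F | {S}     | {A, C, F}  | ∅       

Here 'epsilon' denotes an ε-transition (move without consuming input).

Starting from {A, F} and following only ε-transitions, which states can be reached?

{A, B, F}

Begin with {A, F}.
ε-move A → B; add B.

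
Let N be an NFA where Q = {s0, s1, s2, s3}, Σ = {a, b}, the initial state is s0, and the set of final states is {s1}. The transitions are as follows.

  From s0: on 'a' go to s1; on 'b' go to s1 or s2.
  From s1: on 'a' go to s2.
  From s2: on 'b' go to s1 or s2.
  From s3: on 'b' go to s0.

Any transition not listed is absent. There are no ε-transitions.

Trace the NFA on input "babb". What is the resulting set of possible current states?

Start in {s0}.
Read 'b': s0→{s1, s2}; now {s1, s2}.
Read 'a': s1→{s2}, s2→∅; now {s2}.
Read 'b': s2→{s1, s2}; now {s1, s2}.
Read 'b': s1→∅, s2→{s1, s2}; now {s1, s2}.

{s1, s2}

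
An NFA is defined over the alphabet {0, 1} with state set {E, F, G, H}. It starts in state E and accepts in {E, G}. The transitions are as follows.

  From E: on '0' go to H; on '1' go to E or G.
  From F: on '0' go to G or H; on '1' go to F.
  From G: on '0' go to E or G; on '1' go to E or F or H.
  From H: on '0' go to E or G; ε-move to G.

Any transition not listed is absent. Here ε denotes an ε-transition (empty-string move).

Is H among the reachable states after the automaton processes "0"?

Yes

Start in {E}.
Read '0': E→{H}; union {H}; ε-closure = {G, H}.
State H is in {G, H}.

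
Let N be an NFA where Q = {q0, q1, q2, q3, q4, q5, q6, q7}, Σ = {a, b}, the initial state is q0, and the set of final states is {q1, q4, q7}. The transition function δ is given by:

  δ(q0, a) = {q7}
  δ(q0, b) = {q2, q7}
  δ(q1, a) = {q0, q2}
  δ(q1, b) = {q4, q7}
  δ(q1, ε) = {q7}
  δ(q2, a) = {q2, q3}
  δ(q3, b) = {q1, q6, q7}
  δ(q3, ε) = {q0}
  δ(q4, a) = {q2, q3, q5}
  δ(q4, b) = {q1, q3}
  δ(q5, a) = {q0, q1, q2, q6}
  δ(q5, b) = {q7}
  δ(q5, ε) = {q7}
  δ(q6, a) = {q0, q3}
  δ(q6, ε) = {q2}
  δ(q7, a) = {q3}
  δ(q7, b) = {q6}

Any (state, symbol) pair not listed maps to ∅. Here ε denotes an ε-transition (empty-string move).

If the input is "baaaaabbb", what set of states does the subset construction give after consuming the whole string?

Start in {q0}.
Read 'b': q0→{q2, q7}; now {q2, q7}.
Read 'a': q2→{q2, q3}, q7→{q3}; union {q2, q3}; ε-closure = {q0, q2, q3}.
Read 'a': q0→{q7}, q2→{q2, q3}, q3→∅; union {q2, q3, q7}; ε-closure = {q0, q2, q3, q7}.
Read 'a': q0→{q7}, q2→{q2, q3}, q3→∅, q7→{q3}; union {q2, q3, q7}; ε-closure = {q0, q2, q3, q7}.
Read 'a': q0→{q7}, q2→{q2, q3}, q3→∅, q7→{q3}; union {q2, q3, q7}; ε-closure = {q0, q2, q3, q7}.
Read 'a': q0→{q7}, q2→{q2, q3}, q3→∅, q7→{q3}; union {q2, q3, q7}; ε-closure = {q0, q2, q3, q7}.
Read 'b': q0→{q2, q7}, q2→∅, q3→{q1, q6, q7}, q7→{q6}; now {q1, q2, q6, q7}.
Read 'b': q1→{q4, q7}, q2→∅, q6→∅, q7→{q6}; union {q4, q6, q7}; ε-closure = {q2, q4, q6, q7}.
Read 'b': q2→∅, q4→{q1, q3}, q6→∅, q7→{q6}; union {q1, q3, q6}; ε-closure = {q0, q1, q2, q3, q6, q7}.

{q0, q1, q2, q3, q6, q7}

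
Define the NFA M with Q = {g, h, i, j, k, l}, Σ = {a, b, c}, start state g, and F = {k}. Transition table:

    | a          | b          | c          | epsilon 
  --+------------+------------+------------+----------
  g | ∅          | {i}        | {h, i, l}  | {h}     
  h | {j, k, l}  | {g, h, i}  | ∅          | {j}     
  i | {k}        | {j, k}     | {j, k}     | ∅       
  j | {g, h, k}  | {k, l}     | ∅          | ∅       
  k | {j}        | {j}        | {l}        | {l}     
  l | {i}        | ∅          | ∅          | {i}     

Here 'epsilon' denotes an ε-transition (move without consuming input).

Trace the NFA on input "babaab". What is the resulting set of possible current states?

{g, h, i, j, k, l}

Start: ε-closure({g}) = {g, h, j}.
Read 'b': {g, h, j} → {g, h, i, j, k, l}.
Read 'a': {g, h, i, j, k, l} → {g, h, i, j, k, l}.
Read 'b': {g, h, i, j, k, l} → {g, h, i, j, k, l}.
Read 'a': {g, h, i, j, k, l} → {g, h, i, j, k, l}.
Read 'a': {g, h, i, j, k, l} → {g, h, i, j, k, l}.
Read 'b': {g, h, i, j, k, l} → {g, h, i, j, k, l}.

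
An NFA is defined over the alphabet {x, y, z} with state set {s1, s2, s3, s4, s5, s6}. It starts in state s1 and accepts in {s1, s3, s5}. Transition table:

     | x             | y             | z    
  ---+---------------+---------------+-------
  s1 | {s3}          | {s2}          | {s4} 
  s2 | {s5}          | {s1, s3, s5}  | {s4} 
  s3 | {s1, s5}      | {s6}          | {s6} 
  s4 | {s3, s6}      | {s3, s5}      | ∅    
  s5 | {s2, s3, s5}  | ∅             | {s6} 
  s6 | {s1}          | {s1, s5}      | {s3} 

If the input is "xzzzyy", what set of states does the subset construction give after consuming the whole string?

Start in {s1}.
Read 'x': {s1} → {s3}.
Read 'z': {s3} → {s6}.
Read 'z': {s6} → {s3}.
Read 'z': {s3} → {s6}.
Read 'y': {s6} → {s1, s5}.
Read 'y': {s1, s5} → {s2}.

{s2}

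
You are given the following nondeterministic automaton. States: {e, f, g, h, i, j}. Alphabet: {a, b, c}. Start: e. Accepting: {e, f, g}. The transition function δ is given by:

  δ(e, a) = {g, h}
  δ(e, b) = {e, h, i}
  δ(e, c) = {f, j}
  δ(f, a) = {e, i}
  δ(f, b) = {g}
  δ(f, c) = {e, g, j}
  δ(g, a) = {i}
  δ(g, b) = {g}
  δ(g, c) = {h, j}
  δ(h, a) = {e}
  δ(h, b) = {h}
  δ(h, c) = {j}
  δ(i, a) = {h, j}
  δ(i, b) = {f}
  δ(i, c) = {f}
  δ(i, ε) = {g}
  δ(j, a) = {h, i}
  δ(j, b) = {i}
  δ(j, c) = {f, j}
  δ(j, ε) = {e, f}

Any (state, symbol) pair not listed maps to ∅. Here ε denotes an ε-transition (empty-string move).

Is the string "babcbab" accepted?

Start in {e}.
Read 'b': {e} → {e, g, h, i}.
Read 'a': {e, g, h, i} → {e, f, g, h, i, j}.
Read 'b': {e, f, g, h, i, j} → {e, f, g, h, i}.
Read 'c': {e, f, g, h, i} → {e, f, g, h, j}.
Read 'b': {e, f, g, h, j} → {e, g, h, i}.
Read 'a': {e, g, h, i} → {e, f, g, h, i, j}.
Read 'b': {e, f, g, h, i, j} → {e, f, g, h, i}.
The final set {e, f, g, h, i} contains the accepting states e, f, g.

Yes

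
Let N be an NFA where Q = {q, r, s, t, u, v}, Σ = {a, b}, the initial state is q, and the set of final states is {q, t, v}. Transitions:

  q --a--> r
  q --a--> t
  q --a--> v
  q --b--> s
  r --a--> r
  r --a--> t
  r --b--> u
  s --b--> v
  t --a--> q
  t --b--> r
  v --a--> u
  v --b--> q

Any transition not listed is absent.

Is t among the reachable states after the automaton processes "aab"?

No

Start in {q}.
Read 'a': q→{r, t, v}; now {r, t, v}.
Read 'a': r→{r, t}, t→{q}, v→{u}; now {q, r, t, u}.
Read 'b': q→{s}, r→{u}, t→{r}, u→∅; now {r, s, u}.
State t is not in {r, s, u}.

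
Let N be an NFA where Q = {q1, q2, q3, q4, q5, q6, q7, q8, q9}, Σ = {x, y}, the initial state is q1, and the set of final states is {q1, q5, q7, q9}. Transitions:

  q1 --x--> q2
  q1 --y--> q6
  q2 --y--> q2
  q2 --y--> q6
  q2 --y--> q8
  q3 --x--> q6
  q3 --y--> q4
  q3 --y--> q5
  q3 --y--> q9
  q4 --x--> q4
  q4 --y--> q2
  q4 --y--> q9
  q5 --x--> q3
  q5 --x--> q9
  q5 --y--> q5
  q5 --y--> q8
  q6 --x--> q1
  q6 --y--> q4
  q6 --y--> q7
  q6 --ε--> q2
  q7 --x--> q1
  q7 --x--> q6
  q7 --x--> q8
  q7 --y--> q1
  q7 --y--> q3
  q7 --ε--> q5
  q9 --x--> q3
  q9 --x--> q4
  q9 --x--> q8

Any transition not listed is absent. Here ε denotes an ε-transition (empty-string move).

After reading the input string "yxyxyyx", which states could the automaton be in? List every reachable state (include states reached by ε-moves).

Start in {q1}.
Read 'y': q1→{q6}; union {q6}; ε-closure = {q2, q6}.
Read 'x': q2→∅, q6→{q1}; now {q1}.
Read 'y': q1→{q6}; union {q6}; ε-closure = {q2, q6}.
Read 'x': q2→∅, q6→{q1}; now {q1}.
Read 'y': q1→{q6}; union {q6}; ε-closure = {q2, q6}.
Read 'y': q2→{q2, q6, q8}, q6→{q4, q7}; union {q2, q4, q6, q7, q8}; ε-closure = {q2, q4, q5, q6, q7, q8}.
Read 'x': q2→∅, q4→{q4}, q5→{q3, q9}, q6→{q1}, q7→{q1, q6, q8}, q8→∅; union {q1, q3, q4, q6, q8, q9}; ε-closure = {q1, q2, q3, q4, q6, q8, q9}.

{q1, q2, q3, q4, q6, q8, q9}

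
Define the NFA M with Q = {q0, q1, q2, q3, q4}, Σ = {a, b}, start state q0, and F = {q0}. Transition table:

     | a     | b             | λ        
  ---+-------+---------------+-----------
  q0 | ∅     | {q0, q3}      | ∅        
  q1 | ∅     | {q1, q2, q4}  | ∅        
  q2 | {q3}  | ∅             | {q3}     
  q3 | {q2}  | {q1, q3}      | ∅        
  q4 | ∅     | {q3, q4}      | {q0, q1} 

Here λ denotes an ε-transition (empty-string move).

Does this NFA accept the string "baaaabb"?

Yes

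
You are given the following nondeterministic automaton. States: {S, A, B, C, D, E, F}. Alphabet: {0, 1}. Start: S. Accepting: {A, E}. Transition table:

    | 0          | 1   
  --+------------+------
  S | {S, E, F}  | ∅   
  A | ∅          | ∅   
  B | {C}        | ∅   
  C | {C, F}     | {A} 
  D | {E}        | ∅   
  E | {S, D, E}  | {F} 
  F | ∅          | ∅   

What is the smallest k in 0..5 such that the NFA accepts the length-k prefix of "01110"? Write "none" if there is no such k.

Start in {S}.
Read '0': {S} → {S, E, F}.
None of the earlier sets intersect F, but {S, E, F} does.

1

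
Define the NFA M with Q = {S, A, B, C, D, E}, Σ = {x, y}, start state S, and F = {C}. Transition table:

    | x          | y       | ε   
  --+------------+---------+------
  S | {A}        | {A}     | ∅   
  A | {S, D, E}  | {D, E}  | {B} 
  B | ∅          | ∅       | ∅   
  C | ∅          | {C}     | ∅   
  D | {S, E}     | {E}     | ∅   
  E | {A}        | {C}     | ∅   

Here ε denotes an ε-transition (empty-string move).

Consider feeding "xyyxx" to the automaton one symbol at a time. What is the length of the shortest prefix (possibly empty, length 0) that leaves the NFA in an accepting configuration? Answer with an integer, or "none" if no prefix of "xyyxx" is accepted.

Start in {S}.
Read 'x': {S} → {A, B}.
Read 'y': {A, B} → {D, E}.
Read 'y': {D, E} → {C, E}.
None of the earlier sets intersect F, but {C, E} does.

3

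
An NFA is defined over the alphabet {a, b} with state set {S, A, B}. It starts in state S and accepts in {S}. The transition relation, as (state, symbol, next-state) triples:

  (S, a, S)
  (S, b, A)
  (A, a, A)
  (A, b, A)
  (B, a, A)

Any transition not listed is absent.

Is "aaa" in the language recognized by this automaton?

Yes

Start in {S}.
Read 'a': S→{S}; now {S}.
Read 'a': S→{S}; now {S}.
Read 'a': S→{S}; now {S}.
The final set {S} contains the accepting state S.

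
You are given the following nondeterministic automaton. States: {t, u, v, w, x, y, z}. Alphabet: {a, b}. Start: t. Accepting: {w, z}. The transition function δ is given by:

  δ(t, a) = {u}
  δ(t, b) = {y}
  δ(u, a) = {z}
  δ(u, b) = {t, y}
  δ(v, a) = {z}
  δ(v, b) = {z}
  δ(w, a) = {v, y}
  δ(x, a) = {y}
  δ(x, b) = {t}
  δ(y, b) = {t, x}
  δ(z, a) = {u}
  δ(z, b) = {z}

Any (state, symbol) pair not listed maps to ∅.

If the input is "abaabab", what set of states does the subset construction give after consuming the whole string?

Start in {t}.
Read 'a': {t} → {u}.
Read 'b': {u} → {t, y}.
Read 'a': {t, y} → {u}.
Read 'a': {u} → {z}.
Read 'b': {z} → {z}.
Read 'a': {z} → {u}.
Read 'b': {u} → {t, y}.

{t, y}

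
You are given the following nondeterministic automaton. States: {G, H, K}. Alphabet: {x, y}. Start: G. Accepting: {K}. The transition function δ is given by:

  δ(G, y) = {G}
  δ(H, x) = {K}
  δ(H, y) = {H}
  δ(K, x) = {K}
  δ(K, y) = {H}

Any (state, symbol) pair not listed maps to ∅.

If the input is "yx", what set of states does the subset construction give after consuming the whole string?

∅

Start in {G}.
Read 'y': {G} → {G}.
Read 'x': {G} → ∅.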